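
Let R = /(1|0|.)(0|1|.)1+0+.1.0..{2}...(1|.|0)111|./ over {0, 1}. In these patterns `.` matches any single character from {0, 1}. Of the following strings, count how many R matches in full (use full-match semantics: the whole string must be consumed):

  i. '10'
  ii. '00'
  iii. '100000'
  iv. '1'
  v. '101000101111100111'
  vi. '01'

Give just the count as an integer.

1

i → no match
ii → no match
iii → no match
iv → match
v → no match
vi → no match
Total matched: 1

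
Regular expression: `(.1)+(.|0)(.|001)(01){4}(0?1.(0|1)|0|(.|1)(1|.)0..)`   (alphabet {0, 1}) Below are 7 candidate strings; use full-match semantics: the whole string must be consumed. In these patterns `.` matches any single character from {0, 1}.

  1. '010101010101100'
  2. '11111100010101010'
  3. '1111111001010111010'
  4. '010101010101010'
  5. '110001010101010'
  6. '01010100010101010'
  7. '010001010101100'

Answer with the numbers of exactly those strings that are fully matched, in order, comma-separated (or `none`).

1, 2, 4, 5, 6, 7

1 → match
2 → match
3 → no match
4 → match
5 → match
6 → match
7 → match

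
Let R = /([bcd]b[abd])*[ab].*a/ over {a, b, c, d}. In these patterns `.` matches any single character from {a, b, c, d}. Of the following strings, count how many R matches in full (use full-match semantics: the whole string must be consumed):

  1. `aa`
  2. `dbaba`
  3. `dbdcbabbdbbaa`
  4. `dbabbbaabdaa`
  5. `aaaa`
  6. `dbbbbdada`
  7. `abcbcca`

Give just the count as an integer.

7

1 → match
2 → match
3 → match
4 → match
5 → match
6 → match
7 → match
Total matched: 7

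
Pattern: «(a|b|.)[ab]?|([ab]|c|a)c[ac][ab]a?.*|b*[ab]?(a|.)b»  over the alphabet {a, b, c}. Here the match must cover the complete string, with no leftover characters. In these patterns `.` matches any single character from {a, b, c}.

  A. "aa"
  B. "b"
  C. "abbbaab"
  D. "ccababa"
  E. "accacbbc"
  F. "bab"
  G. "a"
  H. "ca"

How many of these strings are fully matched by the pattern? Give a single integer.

7

A → match
B → match
C → no match
D → match
E → match
F → match
G → match
H → match
Total matched: 7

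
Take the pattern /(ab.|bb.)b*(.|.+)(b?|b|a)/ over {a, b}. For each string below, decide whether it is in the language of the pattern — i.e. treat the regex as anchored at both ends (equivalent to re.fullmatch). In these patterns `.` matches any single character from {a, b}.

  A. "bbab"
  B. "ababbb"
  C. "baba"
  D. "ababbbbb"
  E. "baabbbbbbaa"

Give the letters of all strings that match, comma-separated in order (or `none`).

A. "bbab" → match
B. "ababbb" → match
C. "baba" → no match
D. "ababbbbb" → match
E. "baabbbbbbaa" → no match

A, B, D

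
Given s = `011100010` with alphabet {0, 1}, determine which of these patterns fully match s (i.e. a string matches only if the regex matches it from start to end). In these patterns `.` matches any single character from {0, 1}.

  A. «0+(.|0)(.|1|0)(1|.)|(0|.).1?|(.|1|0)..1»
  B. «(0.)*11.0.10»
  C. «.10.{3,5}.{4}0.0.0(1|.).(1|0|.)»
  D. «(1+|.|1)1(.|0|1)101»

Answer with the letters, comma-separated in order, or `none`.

A → no match
B → match
C → no match
D → no match — must end with `101`

B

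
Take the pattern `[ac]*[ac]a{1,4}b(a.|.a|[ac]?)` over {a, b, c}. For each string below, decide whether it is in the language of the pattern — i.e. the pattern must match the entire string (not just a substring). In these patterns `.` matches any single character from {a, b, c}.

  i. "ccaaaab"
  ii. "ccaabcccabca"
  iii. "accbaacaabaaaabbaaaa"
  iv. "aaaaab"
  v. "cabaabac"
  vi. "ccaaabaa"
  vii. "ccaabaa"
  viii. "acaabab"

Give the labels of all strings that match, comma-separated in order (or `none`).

i → match
ii → no match
iii → no match
iv → match
v → no match
vi → match
vii → match
viii → match

i, iv, vi, vii, viii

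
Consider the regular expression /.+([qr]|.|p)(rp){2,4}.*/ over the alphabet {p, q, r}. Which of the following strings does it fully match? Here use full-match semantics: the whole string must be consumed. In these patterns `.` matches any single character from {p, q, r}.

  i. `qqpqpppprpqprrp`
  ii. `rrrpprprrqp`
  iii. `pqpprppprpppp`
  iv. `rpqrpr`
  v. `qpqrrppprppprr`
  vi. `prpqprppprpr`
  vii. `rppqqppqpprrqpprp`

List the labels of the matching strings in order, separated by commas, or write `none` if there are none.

i → no match
ii → no match
iii → no match
iv → no match
v → no match
vi → no match
vii → no match

none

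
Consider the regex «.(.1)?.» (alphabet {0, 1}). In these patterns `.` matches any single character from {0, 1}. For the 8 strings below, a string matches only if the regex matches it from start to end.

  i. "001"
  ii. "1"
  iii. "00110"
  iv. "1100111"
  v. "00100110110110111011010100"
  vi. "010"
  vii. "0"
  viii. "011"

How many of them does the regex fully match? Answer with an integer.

i. "001" → no match
ii. "1" → no match
iii. "00110" → no match
iv. "1100111" → no match
v → no match
vi. "010" → no match
vii. "0" → no match
viii. "011" → no match
Total matched: 0

0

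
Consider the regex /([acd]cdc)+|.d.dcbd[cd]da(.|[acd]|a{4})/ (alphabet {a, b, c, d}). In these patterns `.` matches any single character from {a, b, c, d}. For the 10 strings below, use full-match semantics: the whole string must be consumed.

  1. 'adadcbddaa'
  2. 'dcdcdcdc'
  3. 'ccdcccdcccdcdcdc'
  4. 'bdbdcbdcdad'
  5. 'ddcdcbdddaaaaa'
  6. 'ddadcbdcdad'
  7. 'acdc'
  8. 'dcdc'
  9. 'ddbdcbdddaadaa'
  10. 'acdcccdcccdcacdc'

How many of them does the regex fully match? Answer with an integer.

1 → no match
2 → match
3 → match
4 → match
5 → match
6 → match
7 → match
8 → match
9 → no match
10 → match
Total matched: 8

8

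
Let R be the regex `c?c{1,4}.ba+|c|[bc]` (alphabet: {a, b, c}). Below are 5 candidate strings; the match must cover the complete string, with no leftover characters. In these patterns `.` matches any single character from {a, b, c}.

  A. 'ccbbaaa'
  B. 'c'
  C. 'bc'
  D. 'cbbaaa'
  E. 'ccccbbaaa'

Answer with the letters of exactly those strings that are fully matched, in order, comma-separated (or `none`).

A, B, D, E

A. 'ccbbaaa' → match
B. 'c' → match
C. 'bc' → no match
D. 'cbbaaa' → match
E. 'ccccbbaaa' → match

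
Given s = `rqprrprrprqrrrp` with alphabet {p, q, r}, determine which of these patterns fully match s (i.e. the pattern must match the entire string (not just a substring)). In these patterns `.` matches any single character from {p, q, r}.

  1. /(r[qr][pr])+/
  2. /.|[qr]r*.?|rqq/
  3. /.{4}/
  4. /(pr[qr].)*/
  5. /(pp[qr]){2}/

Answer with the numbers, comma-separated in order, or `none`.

1 → match
2 → no match
3 → no match
4 → no match
5 → no match — must start with `pp`

1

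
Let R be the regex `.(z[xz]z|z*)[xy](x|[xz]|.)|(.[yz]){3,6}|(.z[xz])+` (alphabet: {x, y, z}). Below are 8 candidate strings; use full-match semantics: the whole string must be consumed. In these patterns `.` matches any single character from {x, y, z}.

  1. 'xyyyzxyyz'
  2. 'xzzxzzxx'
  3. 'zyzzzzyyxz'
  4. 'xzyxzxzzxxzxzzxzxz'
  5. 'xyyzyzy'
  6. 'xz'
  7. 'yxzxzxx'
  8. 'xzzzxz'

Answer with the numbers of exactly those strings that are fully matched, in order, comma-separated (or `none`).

3, 8

1. 'xyyyzxyyz' → no match
2. 'xzzxzzxx' → no match
3. 'zyzzzzyyxz' → match
4 → no match
5. 'xyyzyzy' → no match
6. 'xz' → no match
7. 'yxzxzxx' → no match
8. 'xzzzxz' → match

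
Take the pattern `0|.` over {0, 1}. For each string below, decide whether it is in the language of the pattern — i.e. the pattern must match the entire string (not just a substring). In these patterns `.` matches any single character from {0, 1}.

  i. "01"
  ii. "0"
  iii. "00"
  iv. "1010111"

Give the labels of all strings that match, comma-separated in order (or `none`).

ii

i → no match
ii → match
iii → no match
iv → no match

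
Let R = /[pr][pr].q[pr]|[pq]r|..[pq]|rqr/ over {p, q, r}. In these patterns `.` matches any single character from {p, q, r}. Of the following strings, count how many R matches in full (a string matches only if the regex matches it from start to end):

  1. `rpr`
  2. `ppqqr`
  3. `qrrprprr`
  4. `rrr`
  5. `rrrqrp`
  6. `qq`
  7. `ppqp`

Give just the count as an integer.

1 → no match
2 → match
3 → no match
4 → no match
5 → no match
6 → no match
7 → no match
Total matched: 1

1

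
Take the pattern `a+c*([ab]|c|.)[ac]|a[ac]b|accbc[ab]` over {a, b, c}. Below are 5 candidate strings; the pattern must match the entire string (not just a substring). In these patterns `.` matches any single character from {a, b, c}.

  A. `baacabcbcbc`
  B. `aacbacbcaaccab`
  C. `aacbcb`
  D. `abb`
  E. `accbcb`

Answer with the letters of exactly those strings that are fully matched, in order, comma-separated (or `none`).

A. `baacabcbcbc` → no match
B → no match
C. `aacbcb` → no match
D. `abb` → no match
E. `accbcb` → match

E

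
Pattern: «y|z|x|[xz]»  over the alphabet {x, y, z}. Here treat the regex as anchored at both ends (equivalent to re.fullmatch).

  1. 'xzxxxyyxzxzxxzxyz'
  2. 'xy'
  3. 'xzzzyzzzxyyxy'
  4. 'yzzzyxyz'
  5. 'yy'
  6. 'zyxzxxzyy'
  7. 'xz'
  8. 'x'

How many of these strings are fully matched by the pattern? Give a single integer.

1

1 → no match
2 → no match
3 → no match
4 → no match
5 → no match
6 → no match
7 → no match
8 → match
Total matched: 1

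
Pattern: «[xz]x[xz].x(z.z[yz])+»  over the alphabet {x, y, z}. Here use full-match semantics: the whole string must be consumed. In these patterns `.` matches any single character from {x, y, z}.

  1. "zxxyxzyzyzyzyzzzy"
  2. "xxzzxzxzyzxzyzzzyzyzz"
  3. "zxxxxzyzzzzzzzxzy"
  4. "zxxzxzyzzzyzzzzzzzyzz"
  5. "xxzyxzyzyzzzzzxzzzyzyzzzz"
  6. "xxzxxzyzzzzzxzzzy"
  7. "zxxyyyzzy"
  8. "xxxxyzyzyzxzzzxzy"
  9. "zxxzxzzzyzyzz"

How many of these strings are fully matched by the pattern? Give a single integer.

1 → match
2 → match
3 → match
4 → match
5 → match
6 → no match
7. "zxxyyyzzy" → no match
8 → no match
9 → match
Total matched: 6

6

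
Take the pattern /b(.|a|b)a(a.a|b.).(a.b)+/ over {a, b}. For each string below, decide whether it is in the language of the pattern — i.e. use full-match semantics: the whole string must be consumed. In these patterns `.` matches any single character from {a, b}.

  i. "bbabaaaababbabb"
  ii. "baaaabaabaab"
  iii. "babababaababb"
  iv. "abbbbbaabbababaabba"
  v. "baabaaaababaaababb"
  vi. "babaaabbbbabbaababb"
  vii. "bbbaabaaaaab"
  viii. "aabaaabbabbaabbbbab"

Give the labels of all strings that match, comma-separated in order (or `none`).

i → match
ii → no match
iii → no match
iv → no match — must start with "b"
v → no match
vi → no match
vii → no match
viii → no match — must start with "b"

i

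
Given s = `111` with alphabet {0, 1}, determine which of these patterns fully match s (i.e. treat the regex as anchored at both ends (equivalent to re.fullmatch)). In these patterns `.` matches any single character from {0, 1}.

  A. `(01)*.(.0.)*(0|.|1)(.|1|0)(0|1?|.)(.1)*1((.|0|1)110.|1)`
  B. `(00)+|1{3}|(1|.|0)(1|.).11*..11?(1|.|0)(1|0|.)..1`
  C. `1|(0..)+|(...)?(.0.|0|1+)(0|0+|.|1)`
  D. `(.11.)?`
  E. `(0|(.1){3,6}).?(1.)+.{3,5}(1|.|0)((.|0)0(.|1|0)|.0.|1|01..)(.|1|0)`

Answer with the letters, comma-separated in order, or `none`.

B, C

A → no match
B → match
C → match
D → no match
E → no match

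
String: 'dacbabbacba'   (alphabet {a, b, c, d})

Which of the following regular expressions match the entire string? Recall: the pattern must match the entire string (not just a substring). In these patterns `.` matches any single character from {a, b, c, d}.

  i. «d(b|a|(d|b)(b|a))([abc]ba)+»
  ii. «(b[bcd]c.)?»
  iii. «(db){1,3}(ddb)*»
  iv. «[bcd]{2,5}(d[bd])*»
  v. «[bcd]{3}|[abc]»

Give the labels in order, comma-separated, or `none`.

i

i → match
ii → no match
iii → no match — must start with 'db'
iv → no match
v → no match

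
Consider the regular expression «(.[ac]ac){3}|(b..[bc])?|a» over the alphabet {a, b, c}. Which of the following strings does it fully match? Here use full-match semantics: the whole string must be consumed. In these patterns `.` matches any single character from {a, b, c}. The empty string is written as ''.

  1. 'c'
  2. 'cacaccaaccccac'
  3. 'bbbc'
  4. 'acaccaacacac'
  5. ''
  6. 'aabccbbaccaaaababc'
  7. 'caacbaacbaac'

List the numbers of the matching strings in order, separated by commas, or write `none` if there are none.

1 → no match
2 → no match
3 → match
4 → match
5 → match
6 → no match
7 → match

3, 4, 5, 7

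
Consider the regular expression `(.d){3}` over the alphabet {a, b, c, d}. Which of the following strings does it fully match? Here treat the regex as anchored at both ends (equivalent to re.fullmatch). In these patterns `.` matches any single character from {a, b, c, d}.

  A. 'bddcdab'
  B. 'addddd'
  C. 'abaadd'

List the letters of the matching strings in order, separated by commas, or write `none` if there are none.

B

A → no match — must end with 'd'
B → match
C → no match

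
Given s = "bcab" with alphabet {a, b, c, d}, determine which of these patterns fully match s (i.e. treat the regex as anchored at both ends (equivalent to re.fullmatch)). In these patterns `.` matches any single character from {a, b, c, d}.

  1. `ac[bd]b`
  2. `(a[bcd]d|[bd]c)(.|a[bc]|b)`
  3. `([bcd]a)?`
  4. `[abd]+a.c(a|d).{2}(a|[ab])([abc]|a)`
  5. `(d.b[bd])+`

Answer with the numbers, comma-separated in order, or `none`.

1 → no match — must start with "ac"
2 → match
3 → no match
4 → no match
5 → no match — must start with "d"

2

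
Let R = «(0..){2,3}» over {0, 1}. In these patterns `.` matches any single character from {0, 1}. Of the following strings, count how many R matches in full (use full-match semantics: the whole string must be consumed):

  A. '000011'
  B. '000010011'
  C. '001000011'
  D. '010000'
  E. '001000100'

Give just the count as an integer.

A → match
B → match
C → match
D → match
E → no match
Total matched: 4

4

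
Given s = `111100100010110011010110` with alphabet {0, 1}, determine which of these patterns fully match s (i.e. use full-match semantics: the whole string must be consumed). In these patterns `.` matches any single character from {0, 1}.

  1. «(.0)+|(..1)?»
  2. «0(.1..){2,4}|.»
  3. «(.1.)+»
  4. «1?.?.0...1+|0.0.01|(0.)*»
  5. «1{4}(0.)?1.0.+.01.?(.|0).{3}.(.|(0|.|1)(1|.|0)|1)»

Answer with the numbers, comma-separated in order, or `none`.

1 → no match
2 → no match
3 → no match
4 → no match
5 → match

5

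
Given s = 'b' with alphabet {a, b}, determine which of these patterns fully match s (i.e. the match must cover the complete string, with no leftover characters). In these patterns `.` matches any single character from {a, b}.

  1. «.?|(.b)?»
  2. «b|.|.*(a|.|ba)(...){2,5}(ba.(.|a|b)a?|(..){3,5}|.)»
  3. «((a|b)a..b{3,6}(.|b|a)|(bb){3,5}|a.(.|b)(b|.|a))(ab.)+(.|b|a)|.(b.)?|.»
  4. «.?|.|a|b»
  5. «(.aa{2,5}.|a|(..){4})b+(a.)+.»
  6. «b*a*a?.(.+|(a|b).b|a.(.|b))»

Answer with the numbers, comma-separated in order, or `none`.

1, 2, 3, 4

1 → match
2 → match
3 → match
4 → match
5 → no match
6 → no match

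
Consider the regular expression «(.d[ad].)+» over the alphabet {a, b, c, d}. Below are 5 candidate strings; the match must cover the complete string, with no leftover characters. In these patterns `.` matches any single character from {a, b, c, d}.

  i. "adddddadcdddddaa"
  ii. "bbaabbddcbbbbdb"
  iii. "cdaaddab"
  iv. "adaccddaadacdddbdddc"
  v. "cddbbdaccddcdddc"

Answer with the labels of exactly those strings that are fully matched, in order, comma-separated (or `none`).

i, iii, iv, v

i → match
ii → no match
iii. "cdaaddab" → match
iv → match
v → match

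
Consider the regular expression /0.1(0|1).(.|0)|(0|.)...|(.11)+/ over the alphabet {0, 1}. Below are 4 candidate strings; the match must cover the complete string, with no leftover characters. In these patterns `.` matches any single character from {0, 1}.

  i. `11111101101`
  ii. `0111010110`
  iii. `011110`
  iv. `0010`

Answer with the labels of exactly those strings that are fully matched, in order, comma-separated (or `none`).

iii, iv

i → no match
ii → no match
iii → match
iv → match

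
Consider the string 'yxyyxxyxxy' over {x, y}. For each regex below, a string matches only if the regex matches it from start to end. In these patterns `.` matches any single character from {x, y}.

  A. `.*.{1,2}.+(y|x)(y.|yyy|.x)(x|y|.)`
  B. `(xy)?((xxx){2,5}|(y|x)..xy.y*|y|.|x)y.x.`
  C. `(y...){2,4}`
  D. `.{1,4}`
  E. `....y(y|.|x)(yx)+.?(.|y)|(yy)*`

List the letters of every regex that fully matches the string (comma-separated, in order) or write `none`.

A

A → match
B → no match
C → no match
D → no match
E → no match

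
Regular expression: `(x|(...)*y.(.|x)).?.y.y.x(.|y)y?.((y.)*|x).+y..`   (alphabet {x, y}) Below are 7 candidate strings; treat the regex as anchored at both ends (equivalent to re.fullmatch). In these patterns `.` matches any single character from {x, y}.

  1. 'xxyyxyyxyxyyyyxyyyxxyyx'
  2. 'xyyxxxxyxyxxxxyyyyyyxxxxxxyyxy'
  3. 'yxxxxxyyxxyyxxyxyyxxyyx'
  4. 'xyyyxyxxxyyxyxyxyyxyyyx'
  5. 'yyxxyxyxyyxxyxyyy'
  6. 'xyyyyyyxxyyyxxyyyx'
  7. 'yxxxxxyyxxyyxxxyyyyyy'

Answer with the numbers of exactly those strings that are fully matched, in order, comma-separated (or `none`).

1, 4, 6

1 → match
2 → no match
3 → no match
4 → match
5 → no match
6 → match
7 → no match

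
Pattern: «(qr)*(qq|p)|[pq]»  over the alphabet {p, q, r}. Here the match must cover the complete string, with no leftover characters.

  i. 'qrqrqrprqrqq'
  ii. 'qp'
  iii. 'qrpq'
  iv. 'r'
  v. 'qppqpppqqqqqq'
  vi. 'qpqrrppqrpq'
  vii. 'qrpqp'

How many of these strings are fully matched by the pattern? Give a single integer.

0

i → no match
ii → no match
iii → no match
iv → no match
v → no match
vi → no match
vii → no match
Total matched: 0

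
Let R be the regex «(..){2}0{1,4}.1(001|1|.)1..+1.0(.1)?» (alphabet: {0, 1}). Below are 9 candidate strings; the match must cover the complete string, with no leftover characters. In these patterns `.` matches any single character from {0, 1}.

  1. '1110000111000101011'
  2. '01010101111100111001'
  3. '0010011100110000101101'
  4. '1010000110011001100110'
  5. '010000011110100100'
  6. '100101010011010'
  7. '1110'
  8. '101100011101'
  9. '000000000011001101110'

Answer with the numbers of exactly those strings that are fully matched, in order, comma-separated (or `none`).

4, 5

1 → no match
2 → no match
3 → no match
4 → match
5 → match
6 → no match
7 → no match
8 → no match
9 → no match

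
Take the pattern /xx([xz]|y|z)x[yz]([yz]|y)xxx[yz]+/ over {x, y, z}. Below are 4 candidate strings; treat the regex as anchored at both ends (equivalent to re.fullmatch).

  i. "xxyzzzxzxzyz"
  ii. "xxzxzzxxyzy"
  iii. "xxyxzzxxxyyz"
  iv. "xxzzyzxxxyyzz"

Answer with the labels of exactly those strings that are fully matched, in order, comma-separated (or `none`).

iii

i → no match
ii → no match
iii → match
iv → no match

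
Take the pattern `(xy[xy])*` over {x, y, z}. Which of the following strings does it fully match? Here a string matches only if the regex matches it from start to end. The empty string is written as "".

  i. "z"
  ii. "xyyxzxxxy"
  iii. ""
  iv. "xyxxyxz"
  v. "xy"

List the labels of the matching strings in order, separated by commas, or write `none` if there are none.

iii

i → no match
ii → no match
iii → match
iv → no match
v → no match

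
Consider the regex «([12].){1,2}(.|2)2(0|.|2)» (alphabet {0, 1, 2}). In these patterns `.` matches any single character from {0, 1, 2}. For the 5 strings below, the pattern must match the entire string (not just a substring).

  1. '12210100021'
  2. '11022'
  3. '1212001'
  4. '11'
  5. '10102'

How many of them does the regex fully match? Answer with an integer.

1

1 → no match
2 → match
3 → no match
4 → no match
5 → no match
Total matched: 1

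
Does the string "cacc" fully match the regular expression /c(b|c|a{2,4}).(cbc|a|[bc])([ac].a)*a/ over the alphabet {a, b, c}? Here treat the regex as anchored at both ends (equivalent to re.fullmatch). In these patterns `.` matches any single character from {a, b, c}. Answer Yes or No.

Every match must end with "a", but "cacc" does not.

No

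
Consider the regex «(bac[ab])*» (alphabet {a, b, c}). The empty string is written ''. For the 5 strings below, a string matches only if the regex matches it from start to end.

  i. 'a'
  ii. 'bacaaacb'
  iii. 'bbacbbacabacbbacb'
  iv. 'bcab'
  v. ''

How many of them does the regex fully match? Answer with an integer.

1

i → no match
ii → no match
iii → no match
iv → no match
v → match
Total matched: 1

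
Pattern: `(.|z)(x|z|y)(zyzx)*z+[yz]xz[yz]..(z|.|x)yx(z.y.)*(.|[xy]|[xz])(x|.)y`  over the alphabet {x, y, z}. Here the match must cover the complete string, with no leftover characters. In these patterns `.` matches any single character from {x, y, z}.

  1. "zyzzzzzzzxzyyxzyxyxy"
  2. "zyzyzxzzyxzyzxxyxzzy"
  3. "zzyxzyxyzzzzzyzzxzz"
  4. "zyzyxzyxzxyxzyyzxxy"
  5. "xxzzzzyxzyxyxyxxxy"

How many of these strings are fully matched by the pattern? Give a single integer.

1 → match
2 → match
3 → no match — must end with "y"
4 → match
5 → match
Total matched: 4

4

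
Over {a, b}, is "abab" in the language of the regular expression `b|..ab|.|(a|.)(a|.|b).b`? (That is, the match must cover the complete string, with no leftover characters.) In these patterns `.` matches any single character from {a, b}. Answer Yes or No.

Yes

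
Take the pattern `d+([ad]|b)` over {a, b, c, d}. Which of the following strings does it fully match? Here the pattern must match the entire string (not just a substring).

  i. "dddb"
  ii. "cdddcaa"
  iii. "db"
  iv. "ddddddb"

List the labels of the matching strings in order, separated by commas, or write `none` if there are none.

i, iii, iv

i → match
ii → no match — must start with "d"
iii → match
iv → match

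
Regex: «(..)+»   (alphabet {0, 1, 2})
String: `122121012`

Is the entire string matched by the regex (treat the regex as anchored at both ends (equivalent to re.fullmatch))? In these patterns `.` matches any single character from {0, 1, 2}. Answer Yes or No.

No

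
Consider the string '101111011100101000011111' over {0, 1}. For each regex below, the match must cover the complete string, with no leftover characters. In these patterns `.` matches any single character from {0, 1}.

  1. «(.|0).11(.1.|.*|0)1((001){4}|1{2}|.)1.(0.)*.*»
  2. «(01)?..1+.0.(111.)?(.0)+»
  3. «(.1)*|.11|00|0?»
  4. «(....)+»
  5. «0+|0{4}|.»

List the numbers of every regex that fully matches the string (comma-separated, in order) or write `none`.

1, 4

1 → match
2 → no match — must end with '0'
3 → no match
4 → match
5 → no match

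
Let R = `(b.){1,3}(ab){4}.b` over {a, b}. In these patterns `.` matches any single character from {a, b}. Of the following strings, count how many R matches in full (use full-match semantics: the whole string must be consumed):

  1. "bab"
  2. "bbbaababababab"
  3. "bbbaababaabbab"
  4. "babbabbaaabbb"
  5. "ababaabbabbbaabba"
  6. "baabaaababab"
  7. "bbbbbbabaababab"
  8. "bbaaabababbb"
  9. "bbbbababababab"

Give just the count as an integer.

2

1 → no match
2 → match
3 → no match
4 → no match
5 → no match — must start with "b"
6 → no match
7 → no match
8 → no match
9 → match
Total matched: 2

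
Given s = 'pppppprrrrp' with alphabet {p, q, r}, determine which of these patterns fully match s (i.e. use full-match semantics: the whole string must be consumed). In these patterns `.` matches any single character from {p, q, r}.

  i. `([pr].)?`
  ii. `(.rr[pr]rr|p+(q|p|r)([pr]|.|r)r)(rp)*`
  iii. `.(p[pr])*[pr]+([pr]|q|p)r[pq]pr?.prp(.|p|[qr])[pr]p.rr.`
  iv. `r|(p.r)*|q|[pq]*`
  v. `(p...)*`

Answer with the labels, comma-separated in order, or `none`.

i → no match
ii → match
iii → no match
iv → no match
v → no match

ii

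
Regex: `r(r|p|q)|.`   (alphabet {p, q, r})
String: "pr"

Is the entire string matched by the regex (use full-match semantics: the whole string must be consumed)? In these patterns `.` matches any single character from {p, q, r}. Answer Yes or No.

No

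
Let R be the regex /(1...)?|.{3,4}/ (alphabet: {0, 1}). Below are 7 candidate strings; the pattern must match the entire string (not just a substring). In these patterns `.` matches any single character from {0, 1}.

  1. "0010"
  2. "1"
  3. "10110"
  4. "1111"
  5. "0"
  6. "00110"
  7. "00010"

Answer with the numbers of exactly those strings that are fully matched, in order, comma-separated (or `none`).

1 → match
2 → no match
3 → no match
4 → match
5 → no match
6 → no match
7 → no match

1, 4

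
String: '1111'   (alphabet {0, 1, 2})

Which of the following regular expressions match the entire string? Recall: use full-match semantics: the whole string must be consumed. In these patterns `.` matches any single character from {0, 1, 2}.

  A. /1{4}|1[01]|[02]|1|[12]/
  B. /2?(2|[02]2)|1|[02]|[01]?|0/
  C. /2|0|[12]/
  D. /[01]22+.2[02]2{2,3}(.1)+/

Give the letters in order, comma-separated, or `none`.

A → match
B → no match
C → no match
D → no match

A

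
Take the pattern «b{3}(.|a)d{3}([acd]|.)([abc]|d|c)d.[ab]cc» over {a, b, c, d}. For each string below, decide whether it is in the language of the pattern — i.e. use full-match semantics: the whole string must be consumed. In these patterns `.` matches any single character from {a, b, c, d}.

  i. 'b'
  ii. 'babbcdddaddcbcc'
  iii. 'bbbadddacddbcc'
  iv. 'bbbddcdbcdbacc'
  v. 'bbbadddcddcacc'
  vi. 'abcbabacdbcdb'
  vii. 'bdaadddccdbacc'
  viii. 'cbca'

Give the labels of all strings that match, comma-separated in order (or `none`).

i → no match — must end with 'cc'
ii → no match
iii → match
iv → no match
v → match
vi → no match — must start with 'b'
vii → no match
viii → no match — must start with 'b'

iii, v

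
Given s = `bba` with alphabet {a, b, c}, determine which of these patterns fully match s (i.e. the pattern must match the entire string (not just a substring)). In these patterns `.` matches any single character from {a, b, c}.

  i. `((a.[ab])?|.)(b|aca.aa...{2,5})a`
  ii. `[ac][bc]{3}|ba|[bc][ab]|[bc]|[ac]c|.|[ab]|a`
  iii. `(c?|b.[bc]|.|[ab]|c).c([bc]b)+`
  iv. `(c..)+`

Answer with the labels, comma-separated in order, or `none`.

i

i → match
ii → no match
iii → no match — must end with `b`
iv → no match — must start with `c`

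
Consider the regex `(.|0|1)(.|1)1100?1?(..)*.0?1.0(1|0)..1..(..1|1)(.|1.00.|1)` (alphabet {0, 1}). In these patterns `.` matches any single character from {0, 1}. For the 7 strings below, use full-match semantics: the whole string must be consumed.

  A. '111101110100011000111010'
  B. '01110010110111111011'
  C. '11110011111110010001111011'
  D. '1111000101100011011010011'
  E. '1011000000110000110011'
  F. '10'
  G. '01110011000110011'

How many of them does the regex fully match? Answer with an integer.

A → match
B → no match
C → match
D → match
E → match
F → no match
G → match
Total matched: 5

5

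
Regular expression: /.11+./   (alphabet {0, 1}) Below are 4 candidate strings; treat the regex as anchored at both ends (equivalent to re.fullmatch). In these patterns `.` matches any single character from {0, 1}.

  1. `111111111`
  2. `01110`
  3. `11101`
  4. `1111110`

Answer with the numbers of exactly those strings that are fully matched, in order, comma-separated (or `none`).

1 → match
2 → match
3 → no match
4 → match

1, 2, 4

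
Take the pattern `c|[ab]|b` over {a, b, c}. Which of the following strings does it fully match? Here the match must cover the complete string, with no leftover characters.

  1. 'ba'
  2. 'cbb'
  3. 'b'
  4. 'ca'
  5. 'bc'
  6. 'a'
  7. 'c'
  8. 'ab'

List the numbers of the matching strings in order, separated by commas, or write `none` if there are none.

3, 6, 7

1 → no match
2 → no match
3 → match
4 → no match
5 → no match
6 → match
7 → match
8 → no match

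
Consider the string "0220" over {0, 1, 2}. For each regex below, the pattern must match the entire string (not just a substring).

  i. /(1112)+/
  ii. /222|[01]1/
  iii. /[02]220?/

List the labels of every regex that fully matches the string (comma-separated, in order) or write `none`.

iii

i → no match — must start with "1112"
ii → no match
iii → match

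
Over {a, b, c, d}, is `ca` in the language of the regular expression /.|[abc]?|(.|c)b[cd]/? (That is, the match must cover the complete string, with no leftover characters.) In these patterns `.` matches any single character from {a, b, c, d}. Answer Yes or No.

No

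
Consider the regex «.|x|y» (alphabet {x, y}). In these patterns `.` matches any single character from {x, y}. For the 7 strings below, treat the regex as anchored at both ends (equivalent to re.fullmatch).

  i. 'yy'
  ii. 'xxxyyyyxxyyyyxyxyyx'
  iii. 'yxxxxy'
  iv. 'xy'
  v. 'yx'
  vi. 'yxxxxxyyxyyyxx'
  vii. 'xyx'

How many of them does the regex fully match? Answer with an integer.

0

i → no match
ii → no match
iii → no match
iv → no match
v → no match
vi → no match
vii → no match
Total matched: 0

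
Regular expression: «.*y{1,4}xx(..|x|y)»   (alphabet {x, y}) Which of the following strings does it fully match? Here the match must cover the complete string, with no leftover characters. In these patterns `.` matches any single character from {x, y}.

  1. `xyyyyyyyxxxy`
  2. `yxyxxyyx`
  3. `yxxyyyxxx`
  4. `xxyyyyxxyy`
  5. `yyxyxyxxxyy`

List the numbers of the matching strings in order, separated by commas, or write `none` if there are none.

1 → match
2 → no match
3 → match
4 → match
5 → no match

1, 3, 4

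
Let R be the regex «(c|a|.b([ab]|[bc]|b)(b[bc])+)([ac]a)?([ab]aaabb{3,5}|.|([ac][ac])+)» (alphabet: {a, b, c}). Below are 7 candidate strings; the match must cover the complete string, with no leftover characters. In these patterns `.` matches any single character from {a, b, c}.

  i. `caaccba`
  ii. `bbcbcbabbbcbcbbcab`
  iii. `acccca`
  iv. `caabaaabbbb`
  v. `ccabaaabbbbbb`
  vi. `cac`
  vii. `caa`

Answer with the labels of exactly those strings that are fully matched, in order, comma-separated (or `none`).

iv, v, vi, vii

i. `caaccba` → no match
ii → no match
iii. `acccca` → no match
iv. `caabaaabbbb` → match
v → match
vi. `cac` → match
vii. `caa` → match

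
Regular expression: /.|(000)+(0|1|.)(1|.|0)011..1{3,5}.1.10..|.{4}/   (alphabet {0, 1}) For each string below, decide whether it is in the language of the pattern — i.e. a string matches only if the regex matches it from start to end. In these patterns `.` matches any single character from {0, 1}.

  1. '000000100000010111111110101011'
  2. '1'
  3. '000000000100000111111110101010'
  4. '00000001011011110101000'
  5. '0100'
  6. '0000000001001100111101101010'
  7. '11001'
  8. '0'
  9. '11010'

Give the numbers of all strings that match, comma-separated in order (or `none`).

2, 4, 5, 8

1 → no match
2. '1' → match
3 → no match
4 → match
5. '0100' → match
6 → no match
7. '11001' → no match
8. '0' → match
9. '11010' → no match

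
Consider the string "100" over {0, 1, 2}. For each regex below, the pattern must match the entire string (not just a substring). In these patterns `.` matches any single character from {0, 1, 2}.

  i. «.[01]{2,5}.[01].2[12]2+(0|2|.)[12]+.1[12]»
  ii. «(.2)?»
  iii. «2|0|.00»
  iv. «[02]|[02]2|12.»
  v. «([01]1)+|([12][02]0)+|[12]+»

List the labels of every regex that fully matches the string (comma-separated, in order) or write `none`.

i → no match
ii → no match
iii → match
iv → no match
v → match

iii, v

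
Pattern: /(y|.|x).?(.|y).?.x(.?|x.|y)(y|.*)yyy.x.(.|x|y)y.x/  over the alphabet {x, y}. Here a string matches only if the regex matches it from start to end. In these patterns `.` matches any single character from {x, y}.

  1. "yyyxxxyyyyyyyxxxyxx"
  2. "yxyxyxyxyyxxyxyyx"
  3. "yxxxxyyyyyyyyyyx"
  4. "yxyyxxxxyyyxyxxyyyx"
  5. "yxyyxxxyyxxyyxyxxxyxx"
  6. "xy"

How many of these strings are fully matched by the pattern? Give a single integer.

1

1 → match
2 → no match
3 → no match
4 → no match
5 → no match
6. "xy" → no match — must end with "x"
Total matched: 1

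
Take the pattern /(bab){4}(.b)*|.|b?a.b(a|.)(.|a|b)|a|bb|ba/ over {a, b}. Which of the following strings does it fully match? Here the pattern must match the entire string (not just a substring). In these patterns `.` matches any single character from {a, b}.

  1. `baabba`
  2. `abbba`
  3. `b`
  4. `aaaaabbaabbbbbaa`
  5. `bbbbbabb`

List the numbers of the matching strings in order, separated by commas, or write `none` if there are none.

1 → match
2 → match
3 → match
4 → no match
5 → no match

1, 2, 3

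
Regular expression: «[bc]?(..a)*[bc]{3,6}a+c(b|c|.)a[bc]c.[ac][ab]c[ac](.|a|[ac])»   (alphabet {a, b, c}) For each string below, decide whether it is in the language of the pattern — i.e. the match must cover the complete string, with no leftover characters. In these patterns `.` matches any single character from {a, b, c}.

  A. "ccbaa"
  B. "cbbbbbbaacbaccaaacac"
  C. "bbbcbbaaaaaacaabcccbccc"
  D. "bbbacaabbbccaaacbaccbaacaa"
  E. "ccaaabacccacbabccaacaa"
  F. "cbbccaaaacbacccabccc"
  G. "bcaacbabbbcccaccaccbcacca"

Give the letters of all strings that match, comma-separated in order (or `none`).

B, C, D, E, F, G

A → no match
B → match
C → match
D → match
E → match
F → match
G → match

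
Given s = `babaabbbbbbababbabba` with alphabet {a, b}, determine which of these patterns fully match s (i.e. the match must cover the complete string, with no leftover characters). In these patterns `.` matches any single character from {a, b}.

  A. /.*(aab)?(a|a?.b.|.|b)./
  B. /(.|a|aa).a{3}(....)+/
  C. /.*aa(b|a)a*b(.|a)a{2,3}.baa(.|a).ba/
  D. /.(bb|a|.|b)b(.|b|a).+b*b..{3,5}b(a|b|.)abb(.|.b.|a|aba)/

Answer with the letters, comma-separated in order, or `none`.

A, D

A → match
B → no match
C → no match
D → match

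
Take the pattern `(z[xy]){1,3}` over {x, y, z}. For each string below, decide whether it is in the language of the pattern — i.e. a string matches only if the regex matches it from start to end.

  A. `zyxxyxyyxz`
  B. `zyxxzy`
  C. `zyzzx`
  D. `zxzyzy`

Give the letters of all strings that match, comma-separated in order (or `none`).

A. `zyxxyxyyxz` → no match
B. `zyxxzy` → no match
C. `zyzzx` → no match
D. `zxzyzy` → match

D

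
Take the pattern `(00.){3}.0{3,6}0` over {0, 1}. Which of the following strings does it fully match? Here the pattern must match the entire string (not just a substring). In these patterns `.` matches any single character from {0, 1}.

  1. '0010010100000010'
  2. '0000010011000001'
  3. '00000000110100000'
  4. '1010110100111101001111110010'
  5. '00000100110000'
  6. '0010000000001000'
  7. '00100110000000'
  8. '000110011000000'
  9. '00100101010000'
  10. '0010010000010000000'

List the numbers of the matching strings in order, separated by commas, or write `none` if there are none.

5

1 → no match — must end with '00'
2 → no match — must end with '00'
3 → no match
4 → no match — must start with '00'
5 → match
6 → no match
7 → no match
8 → no match
9 → no match
10 → no match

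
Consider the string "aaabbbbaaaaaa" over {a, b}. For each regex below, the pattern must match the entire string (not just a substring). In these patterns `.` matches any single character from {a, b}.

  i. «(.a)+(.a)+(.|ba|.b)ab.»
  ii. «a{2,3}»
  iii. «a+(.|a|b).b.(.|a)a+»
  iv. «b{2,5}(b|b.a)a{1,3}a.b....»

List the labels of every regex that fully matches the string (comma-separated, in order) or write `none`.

iii

i → no match
ii → no match
iii → match
iv → no match — must start with "b"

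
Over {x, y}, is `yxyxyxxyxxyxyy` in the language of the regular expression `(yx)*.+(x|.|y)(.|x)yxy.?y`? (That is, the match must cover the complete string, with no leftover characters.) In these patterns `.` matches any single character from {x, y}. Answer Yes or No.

Yes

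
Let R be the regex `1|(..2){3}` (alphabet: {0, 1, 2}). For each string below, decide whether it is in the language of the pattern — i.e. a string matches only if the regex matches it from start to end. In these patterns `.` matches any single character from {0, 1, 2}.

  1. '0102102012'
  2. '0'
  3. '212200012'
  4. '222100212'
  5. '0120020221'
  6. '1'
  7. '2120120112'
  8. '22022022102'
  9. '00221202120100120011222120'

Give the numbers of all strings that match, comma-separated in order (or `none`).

1 → no match
2 → no match
3 → no match
4 → no match
5 → no match
6 → match
7 → no match
8 → no match
9 → no match

6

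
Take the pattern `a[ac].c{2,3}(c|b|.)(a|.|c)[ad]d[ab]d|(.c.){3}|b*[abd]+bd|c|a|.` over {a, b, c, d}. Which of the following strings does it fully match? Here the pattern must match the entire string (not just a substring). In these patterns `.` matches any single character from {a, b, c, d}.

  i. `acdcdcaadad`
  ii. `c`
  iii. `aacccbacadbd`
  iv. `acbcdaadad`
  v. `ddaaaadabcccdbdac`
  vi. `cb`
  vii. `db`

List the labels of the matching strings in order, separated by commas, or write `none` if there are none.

ii

i → no match
ii → match
iii → no match
iv → no match
v → no match
vi → no match
vii → no match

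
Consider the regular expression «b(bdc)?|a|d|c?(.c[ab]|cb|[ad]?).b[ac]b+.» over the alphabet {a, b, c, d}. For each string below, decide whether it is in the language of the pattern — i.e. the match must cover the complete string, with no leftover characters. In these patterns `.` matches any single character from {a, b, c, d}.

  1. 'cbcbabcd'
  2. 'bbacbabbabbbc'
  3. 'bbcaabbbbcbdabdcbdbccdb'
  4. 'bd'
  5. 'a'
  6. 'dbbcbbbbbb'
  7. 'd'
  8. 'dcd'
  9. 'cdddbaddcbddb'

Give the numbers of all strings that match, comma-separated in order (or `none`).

1 → no match
2 → no match
3 → no match
4 → no match
5 → match
6 → match
7 → match
8 → no match
9 → no match

5, 6, 7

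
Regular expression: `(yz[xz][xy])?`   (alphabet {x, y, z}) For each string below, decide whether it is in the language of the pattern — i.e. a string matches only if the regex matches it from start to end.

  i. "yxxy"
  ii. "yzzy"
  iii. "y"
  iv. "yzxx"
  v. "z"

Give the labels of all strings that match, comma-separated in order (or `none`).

i. "yxxy" → no match
ii. "yzzy" → match
iii. "y" → no match
iv. "yzxx" → match
v. "z" → no match

ii, iv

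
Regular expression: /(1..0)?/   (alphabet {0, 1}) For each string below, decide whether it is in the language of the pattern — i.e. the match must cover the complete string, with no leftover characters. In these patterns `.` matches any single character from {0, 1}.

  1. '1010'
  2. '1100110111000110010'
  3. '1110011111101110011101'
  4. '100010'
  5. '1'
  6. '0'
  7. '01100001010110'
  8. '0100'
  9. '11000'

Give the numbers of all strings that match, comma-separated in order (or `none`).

1 → match
2 → no match
3 → no match
4 → no match
5 → no match
6 → no match
7 → no match
8 → no match
9 → no match

1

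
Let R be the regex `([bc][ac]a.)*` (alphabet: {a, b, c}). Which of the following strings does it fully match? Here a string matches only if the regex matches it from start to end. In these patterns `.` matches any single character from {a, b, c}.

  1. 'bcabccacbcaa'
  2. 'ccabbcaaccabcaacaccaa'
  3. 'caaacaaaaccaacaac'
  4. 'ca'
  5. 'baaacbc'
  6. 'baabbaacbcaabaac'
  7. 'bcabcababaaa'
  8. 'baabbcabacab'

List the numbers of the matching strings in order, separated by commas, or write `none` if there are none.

1, 6

1 → match
2 → no match
3 → no match
4 → no match
5 → no match
6 → match
7 → no match
8 → no match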